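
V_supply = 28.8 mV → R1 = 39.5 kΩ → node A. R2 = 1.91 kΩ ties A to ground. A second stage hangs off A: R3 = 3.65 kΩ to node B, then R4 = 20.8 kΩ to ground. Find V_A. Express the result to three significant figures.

The second stage (R3 + R4 = 24.45 kΩ) loads node A in parallel with R2.
R2 ‖ (R3+R4) = 1.772 kΩ.
So V_A = 28.8 × 0.04293 = 1.236 mV.

V_A ≈ 1.24 mV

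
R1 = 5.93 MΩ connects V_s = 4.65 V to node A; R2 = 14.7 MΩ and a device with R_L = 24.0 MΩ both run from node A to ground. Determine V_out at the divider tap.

The load sits in parallel with R2, giving an effective lower resistance R2' = R2·R_L/(R2+R_L) = 9.116 MΩ.
Now apply the divider: V_out = 4.65 × 0.6059 = 2.817 V.
(Unloaded it would be 3.31 V; the load pulls it down.)

V_out ≈ 2.82 V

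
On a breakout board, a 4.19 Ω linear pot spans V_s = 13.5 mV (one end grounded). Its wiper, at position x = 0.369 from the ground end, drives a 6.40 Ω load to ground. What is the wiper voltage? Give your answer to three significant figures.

Lower segment x·R_p = 1.546 Ω; upper segment (1−x)·R_p = 2.644 Ω.
R_L loads the lower segment: effective lower R = 1.245 Ω.
Loaded-divider output: V_out = 13.5 × 0.3202 = 4.323 mV.
(Unloaded: V_out = x·V_s = 4.98 mV.)

V_out ≈ 4.32 mV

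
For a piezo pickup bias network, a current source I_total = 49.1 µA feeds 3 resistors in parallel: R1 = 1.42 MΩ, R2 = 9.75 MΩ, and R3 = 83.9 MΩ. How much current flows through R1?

Total conductance ΣG = 1/1.42 + 1/9.75 + 1/83.9 = 0.8187 (units of 1/MΩ).
R1 takes the fraction G_k/ΣG = 0.7042/0.8187 = 0.8602, so I = 49.1 × 0.8602 = 42.23 µA.

I ≈ 42.2 µA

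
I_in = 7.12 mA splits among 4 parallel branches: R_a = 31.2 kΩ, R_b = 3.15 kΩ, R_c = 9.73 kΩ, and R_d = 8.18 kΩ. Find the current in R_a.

Conductances: ΣG = 1/31.2 + 1/3.15 + 1/9.73 + 1/8.18 = 0.5745 (1/kΩ).
R_a takes the fraction G_k/ΣG = 0.03205/0.5745 = 0.05579, so I = 7.12 × 0.05579 = 0.3972 mA.

I ≈ 0.397 mA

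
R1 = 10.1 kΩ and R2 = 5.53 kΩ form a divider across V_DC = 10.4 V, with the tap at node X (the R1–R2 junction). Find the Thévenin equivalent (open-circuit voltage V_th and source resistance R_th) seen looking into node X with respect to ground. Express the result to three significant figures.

V_th ≈ 3.68 V, R_th ≈ 3.57 kΩ

Open-circuit (no load on X): V_th = V_DC · R2/(R1 + R2) = 10.4 × 5.53/(10.10 + 5.53) = 3.680 V.
Looking into X with the source shorted: R_th = R1·R2/(R1+R2) = 10.10 × 5.53/15.63 = 3.573 kΩ.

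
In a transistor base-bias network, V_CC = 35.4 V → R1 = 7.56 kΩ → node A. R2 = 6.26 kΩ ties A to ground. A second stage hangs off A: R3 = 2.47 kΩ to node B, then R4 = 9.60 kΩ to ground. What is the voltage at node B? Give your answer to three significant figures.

Node A sees R2 in parallel with the series input of stage 2, R3 + R4 = 12.07 kΩ.
R2 ‖ (R3+R4) = 4.122 kΩ.
So V_A = 35.4 × 0.3529 = 12.49 V.
V_B = V_A × 0.7954 = 9.935 V.

V_B ≈ 9.93 V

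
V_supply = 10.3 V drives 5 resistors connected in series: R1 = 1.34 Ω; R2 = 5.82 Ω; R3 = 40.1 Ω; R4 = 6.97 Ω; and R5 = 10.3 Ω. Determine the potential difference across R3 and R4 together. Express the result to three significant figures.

V ≈ 7.51 V

Total series resistance ΣR = 1.34 + 5.82 + 40.1 + 6.97 + 10.3 = 64.53 Ω.
R_{R3..R4} = 40.1 + 6.97 = 47.07 Ω.
V = V_supply · R/ΣR = 10.3 × 0.7294 = 7.513 V.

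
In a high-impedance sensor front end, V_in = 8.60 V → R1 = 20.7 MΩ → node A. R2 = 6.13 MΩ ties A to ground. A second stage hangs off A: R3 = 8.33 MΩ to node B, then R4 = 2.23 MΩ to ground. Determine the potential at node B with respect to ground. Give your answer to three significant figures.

Node A sees R2 in parallel with the series input of stage 2, R3 + R4 = 10.56 MΩ.
R2 ‖ (R3+R4) = 3.879 MΩ.
V_A = 8.60 × 3.879/(20.7 + 3.879) = 1.357 V.
Stage 2 is unloaded, so V_B = V_A · R4/(R3+R4) = 1.357 × 2.23/10.56 = 0.2866 V.

V_B ≈ 0.287 V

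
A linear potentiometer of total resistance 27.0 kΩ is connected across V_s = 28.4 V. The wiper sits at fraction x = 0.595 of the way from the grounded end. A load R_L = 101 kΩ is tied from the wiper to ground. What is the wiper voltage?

Split the track: R_lower = x·R_p = 16.06 kΩ, R_upper = (1−x)·R_p = 10.94 kΩ.
(x·R_p) ‖ R_L = 13.86 kΩ.
Loaded-divider output: V_out = 28.4 × 0.5590 = 15.88 V.

V_out ≈ 15.9 V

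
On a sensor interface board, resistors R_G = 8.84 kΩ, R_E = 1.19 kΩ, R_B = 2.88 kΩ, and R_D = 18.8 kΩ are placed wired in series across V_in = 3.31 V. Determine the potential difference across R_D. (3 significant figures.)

V ≈ 1.96 V

ΣR = 8.84 + 1.19 + 2.88 + 18.8 = 31.71 kΩ.
Voltage divider: V = V_in · (18.80 / 31.71) = 3.31 × 0.5929 = 1.962 V.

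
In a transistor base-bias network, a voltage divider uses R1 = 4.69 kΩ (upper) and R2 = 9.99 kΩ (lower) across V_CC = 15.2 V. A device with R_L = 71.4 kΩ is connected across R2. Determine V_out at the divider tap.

V_out ≈ 9.90 V

The load sits in parallel with R2, giving an effective lower resistance R2' = R2·R_L/(R2+R_L) = 8.764 kΩ.
Now apply the divider: V_out = 15.2 × 0.6514 = 9.901 V.
(Unloaded it would be 10.3 V; the load pulls it down.)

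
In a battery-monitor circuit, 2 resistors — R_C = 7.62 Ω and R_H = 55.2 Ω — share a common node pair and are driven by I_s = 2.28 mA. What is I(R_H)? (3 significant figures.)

I ≈ 0.277 mA

For two parallel branches, I_k = I_s · (other R)/(sum of R).
I(R_H) = 2.28 × 7.62/(7.62 + 55.2) = 2.28 × 0.1213 = 0.2766 mA.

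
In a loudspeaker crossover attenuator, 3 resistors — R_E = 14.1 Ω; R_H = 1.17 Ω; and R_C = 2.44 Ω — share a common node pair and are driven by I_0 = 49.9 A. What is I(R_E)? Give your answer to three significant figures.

I ≈ 2.65 A

Conductances: ΣG = 1/14.1 + 1/1.17 + 1/2.44 = 1.335 (1/Ω).
Current divider: I(R_E) = I_0 · G_k/ΣG = 49.9 × (0.07092/1.335) = 49.9 × 0.05311 = 2.650 A.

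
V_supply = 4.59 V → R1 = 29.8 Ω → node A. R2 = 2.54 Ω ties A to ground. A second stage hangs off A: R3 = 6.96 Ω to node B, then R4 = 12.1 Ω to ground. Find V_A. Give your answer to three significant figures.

V_A ≈ 0.321 V

Node A sees R2 in parallel with the series input of stage 2, R3 + R4 = 19.06 Ω.
R2 ‖ (R3+R4) = 2.241 Ω.
V_A = 4.59 × 2.241/(29.8 + 2.241) = 0.3211 V.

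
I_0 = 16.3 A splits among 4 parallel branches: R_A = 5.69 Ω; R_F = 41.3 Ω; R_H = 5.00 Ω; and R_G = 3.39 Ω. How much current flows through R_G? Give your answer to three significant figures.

I ≈ 6.92 A

ΣG = 1/5.69 + 1/41.3 + 1/5.00 + 1/3.39 = 0.6949.
R_G takes the fraction G_k/ΣG = 0.2950/0.6949 = 0.4245, so I = 16.3 × 0.4245 = 6.919 A.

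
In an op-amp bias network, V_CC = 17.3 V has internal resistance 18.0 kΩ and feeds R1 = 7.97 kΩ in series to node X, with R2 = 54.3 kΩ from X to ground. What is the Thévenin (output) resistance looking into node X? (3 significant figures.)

R_th ≈ 17.6 kΩ

R1' = 18.0 + 7.97 = 25.97 kΩ (source resistance + R1).
Looking into X with the source shorted: R_th = R1'·R2/(R1'+R2) = 25.97 × 54.3/80.27 = 17.57 kΩ.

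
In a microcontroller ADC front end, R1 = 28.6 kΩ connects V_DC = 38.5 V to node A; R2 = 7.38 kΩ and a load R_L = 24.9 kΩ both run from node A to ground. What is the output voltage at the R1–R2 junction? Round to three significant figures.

First combine the lower leg with the load: R2 ‖ R_L = 5.693 kΩ.
Voltage divider with the loaded lower leg: V_out = 38.5 × 5.693/(28.6 + 5.693) = 38.5 × 0.1660 = 6.391 V.
(Unloaded it would be 7.90 V; the load pulls it down.)

V_out ≈ 6.39 V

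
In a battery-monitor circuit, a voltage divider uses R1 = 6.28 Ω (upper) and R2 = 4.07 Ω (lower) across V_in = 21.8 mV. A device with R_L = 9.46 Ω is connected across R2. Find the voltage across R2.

First combine the lower leg with the load: R2 ‖ R_L = 2.846 Ω.
Voltage divider with the loaded lower leg: V_out = 21.8 × 2.846/(6.28 + 2.846) = 21.8 × 0.3118 = 6.798 mV.
(Unloaded it would be 8.57 mV; the load pulls it down.)

V_out ≈ 6.80 mV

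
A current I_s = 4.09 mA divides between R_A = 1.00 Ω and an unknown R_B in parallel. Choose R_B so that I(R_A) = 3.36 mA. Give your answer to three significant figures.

In a two-way split, I_A/I_s = R_B/(R_A + R_B).
3.36/4.09 = R_B/(R_A + R_B) → R_B = R_A · (0.8215)/(1 − 0.8215) = 1.00 × 4.603 = 4.603 Ω.

R_B ≈ 4.60 Ω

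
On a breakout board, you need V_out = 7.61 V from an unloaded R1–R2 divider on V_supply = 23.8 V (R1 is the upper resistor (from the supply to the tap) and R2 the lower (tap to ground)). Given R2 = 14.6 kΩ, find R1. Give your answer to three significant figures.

R1 ≈ 31.1 kΩ

V_out/V_supply = R2/(R1+R2) = 0.3197.
Rearranging, R1 = R2·(1−k)/k = 14.6 × 2.127 = 31.06 kΩ.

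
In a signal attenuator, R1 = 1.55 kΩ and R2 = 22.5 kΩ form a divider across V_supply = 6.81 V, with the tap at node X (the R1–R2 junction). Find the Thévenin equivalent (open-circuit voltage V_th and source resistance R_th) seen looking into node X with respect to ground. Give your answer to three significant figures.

Open-circuit (no load on X): V_th = V_supply · R2/(R1 + R2) = 6.81 × 22.5/(1.550 + 22.5) = 6.371 V.
Zeroing V_supply shorts the top of R1 to ground, so R_th = R1 ‖ R2 = 1.450 kΩ.

V_th ≈ 6.37 V, R_th ≈ 1.45 kΩ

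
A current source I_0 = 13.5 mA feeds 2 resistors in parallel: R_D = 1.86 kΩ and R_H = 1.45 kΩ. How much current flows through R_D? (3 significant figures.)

With just two branches, the current splits inversely with resistance.
I(R_D) = 13.5 × 1.45/(1.86 + 1.45) = 13.5 × 0.4381 = 5.914 mA.

I ≈ 5.91 mA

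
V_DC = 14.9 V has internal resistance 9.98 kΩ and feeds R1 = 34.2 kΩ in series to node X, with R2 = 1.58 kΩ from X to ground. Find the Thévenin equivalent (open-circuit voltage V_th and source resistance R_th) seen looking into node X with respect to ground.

V_th ≈ 0.514 V, R_th ≈ 1.53 kΩ

R1' = 9.98 + 34.2 = 44.18 kΩ (source resistance + R1).
Open-circuit (no load on X): V_th = V_DC · R2/(R1' + R2) = 14.9 × 1.58/(44.18 + 1.58) = 0.5145 V.
Looking into X with the source shorted: R_th = R1'·R2/(R1'+R2) = 44.18 × 1.58/45.76 = 1.525 kΩ.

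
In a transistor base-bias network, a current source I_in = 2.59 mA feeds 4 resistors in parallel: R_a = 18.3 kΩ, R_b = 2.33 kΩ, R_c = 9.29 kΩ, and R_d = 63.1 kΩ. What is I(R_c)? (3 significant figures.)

ΣG = 1/18.3 + 1/2.33 + 1/9.29 + 1/63.1 = 0.6073.
Current divider: I(R_c) = I_in · G_k/ΣG = 2.59 × (0.1076/0.6073) = 2.59 × 0.1772 = 0.4591 mA.

I ≈ 0.459 mA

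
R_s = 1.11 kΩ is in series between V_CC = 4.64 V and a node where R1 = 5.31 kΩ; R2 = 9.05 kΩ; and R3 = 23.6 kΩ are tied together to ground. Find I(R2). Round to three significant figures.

I ≈ 0.372 mA

Parallel bank: R_p = 1/(1/5.31 + 1/9.05 + 1/23.6) = 2.931 kΩ.
V_A by voltage divider: V_A = 4.64 × 2.931/(1.11 + 2.931) = 3.365 V.
I(R2) = V_A / R2 = 3.365/9.05 = 0.3719 mA.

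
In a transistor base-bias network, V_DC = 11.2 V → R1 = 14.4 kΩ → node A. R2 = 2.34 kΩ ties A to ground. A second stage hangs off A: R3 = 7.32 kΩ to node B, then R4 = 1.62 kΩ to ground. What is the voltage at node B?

V_B ≈ 0.232 V

Node A sees R2 in parallel with the series input of stage 2, R3 + R4 = 8.940 kΩ.
R2 ‖ (R3+R4) = 1.855 kΩ.
V_A = 11.2 × 1.855/(14.4 + 1.855) = 1.278 V.
Stage 2 is unloaded, so V_B = V_A · R4/(R3+R4) = 1.278 × 1.62/8.940 = 0.2316 V.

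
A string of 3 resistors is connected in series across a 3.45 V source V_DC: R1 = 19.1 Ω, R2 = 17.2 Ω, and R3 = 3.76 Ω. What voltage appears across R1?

V ≈ 1.64 V

Series total: ΣR = 19.1 + 17.2 + 3.76 = 40.06 Ω.
V = V_DC · R/ΣR = 3.45 × 0.4768 = 1.645 V.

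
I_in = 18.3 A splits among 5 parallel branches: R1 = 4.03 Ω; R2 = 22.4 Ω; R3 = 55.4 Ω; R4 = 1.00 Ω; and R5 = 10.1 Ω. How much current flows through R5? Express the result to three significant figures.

Total conductance ΣG = 1/4.03 + 1/22.4 + 1/55.4 + 1/1.00 + 1/10.1 = 1.410 (units of 1/Ω).
R5 takes the fraction G_k/ΣG = 0.09901/1.410 = 0.07023, so I = 18.3 × 0.07023 = 1.285 A.

I ≈ 1.29 A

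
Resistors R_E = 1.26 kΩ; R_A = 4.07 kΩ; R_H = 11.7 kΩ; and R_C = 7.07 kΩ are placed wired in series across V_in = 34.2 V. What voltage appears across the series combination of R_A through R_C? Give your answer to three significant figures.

Series total: ΣR = 1.26 + 4.07 + 11.7 + 7.07 = 24.10 kΩ.
R_{R_A..R_C} = 4.07 + 11.7 + 7.07 = 22.84 kΩ.
V = V_in · R/ΣR = 34.2 × 0.9477 = 32.41 V.

V ≈ 32.4 V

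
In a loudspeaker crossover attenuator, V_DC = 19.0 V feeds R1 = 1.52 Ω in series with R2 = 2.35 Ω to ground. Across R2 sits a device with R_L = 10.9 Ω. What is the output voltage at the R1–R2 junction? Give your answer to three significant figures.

V_out ≈ 10.6 V

First combine the lower leg with the load: R2 ‖ R_L = 1.933 Ω.
Now apply the divider: V_out = 19.0 × 0.5598 = 10.64 V.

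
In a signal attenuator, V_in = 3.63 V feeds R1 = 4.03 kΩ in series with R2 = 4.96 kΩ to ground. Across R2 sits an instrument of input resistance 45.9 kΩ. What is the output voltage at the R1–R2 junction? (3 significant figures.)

V_out ≈ 1.91 V

First combine the lower leg with the load: R2 ‖ R_L = 4.476 kΩ.
Then V_out = V_in · R2'/(R1 + R2') = 3.63 × 4.476/8.506 = 1.910 V.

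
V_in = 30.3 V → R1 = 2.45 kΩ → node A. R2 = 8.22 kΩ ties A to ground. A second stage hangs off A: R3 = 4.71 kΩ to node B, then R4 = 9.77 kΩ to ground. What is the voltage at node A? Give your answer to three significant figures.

Node A sees R2 in parallel with the series input of stage 2, R3 + R4 = 14.48 kΩ.
Effective lower resistance at A: R2 ‖ 14.48 = 5.243 kΩ.
V_A = 30.3 × 5.243/(2.45 + 5.243) = 20.65 V.

V_A ≈ 20.7 V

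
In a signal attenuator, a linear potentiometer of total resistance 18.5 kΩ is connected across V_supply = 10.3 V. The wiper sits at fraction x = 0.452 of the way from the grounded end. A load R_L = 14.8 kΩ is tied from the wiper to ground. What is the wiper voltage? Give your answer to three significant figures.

Lower segment x·R_p = 8.362 kΩ; upper segment (1−x)·R_p = 10.14 kΩ.
(x·R_p) ‖ R_L = 5.343 kΩ.
Loaded-divider output: V_out = 10.3 × 0.3451 = 3.555 V.
(Unloaded: V_out = x·V_supply = 4.66 V.)

V_out ≈ 3.55 V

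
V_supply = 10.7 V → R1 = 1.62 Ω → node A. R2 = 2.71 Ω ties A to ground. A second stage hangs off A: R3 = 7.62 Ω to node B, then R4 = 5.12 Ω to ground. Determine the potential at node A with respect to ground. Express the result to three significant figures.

Node A sees R2 in parallel with the series input of stage 2, R3 + R4 = 12.74 Ω.
Effective lower resistance at A: R2 ‖ 12.74 = 2.235 Ω.
So V_A = 10.7 × 0.5797 = 6.203 V.

V_A ≈ 6.20 V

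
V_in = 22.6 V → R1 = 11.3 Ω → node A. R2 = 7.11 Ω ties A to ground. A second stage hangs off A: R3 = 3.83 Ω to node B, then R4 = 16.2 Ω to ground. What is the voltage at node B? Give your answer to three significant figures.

The second stage (R3 + R4 = 20.03 Ω) loads node A in parallel with R2.
R2 ‖ (R3+R4) = 5.247 Ω.
V_A = 22.6 × 5.247/(11.3 + 5.247) = 7.167 V.
Then the unloaded second divider: V_B = V_A × R4/(R3+R4) = 7.167 × 0.8088 = 5.796 V.

V_B ≈ 5.80 V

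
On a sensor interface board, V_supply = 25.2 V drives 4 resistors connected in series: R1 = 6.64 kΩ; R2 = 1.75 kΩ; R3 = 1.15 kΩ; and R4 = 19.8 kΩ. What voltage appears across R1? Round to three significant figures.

V ≈ 5.70 V

Total series resistance ΣR = 6.64 + 1.75 + 1.15 + 19.8 = 29.34 kΩ.
V = V_supply · R/ΣR = 25.2 × 0.2263 = 5.703 V.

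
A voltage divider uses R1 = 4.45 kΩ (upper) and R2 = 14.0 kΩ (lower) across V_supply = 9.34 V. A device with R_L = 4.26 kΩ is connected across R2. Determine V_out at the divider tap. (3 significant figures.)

The load sits in parallel with R2, giving an effective lower resistance R2' = R2·R_L/(R2+R_L) = 3.266 kΩ.
Then V_out = V_supply · R2'/(R1 + R2') = 9.34 × 3.266/7.716 = 3.954 V.

V_out ≈ 3.95 V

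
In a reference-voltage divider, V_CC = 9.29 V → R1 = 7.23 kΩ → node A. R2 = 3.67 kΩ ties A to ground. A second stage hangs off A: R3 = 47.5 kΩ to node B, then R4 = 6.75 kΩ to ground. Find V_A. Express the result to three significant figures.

The second stage (R3 + R4 = 54.25 kΩ) loads node A in parallel with R2.
R2 ‖ (R3+R4) = 3.437 kΩ.
First divider: V_A = V_CC · 3.437/(7.23 + 3.437) = 2.994 V.

V_A ≈ 2.99 V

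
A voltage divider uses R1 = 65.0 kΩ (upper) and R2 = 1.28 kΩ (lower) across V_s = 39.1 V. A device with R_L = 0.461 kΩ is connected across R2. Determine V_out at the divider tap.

V_out ≈ 0.203 V

First combine the lower leg with the load: R2 ‖ R_L = 0.3389 kΩ.
Voltage divider with the loaded lower leg: V_out = 39.1 × 0.3389/(65.0 + 0.3389) = 39.1 × 0.005187 = 0.2028 V.
(Unloaded it would be 0.755 V; the load pulls it down.)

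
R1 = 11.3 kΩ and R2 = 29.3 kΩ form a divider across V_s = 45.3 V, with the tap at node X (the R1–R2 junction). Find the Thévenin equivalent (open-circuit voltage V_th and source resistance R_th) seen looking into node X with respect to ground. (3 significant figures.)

V_th ≈ 32.7 V, R_th ≈ 8.15 kΩ

With X open, the divider is unloaded: V_th = 45.3 × 29.3/40.60 = 32.69 V.
Looking into X with the source shorted: R_th = R1·R2/(R1+R2) = 11.30 × 29.3/40.60 = 8.155 kΩ.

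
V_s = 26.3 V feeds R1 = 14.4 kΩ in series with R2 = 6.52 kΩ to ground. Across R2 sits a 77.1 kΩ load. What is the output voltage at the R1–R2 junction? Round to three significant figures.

V_out ≈ 7.75 V

R2 ‖ R_L = (6.52 × 77.1)/(6.52 + 77.1) = 6.012 kΩ.
Voltage divider with the loaded lower leg: V_out = 26.3 × 6.012/(14.4 + 6.012) = 26.3 × 0.2945 = 7.746 V.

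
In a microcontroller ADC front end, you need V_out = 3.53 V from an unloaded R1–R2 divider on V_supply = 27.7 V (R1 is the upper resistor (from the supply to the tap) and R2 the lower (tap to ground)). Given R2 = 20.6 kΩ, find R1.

R1 ≈ 141 kΩ

Required fraction k = V_out/V_supply = 0.1274.
Rearranging, R1 = R2·(1−k)/k = 20.6 × 6.847 = 141.0 kΩ.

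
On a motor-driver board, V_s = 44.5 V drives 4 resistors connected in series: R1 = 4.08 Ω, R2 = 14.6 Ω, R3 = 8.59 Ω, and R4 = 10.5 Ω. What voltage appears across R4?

Series total: ΣR = 4.08 + 14.6 + 8.59 + 10.5 = 37.77 Ω.
Voltage divider: V = V_s · (10.50 / 37.77) = 44.5 × 0.2780 = 12.37 V.

V ≈ 12.4 V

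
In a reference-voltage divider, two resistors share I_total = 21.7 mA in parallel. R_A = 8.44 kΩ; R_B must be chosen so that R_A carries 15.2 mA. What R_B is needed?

In a two-way split, I_A/I_total = R_B/(R_A + R_B).
15.2/21.7 = R_B/(R_A + R_B) → R_B = R_A · (0.7005)/(1 − 0.7005) = 8.44 × 2.338 = 19.74 kΩ.

R_B ≈ 19.7 kΩ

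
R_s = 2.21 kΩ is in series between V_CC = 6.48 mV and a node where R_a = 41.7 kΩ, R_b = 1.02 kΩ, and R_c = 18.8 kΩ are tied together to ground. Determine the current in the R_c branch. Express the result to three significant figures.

I ≈ 0.103 µA

Combine the parallel branches: R_p = (1/41.7 + 1/1.02 + 1/18.8)⁻¹ = 0.9456 kΩ.
Node voltage V_A = V_CC · R_p/(R_s + R_p) = 6.48 × 0.2997 = 1.942 mV.
I(R_c) = V_A / R_c = 1.942/18.8 = 0.1033 µA.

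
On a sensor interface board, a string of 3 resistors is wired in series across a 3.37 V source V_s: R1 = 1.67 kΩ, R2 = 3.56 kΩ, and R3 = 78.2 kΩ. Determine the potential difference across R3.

V ≈ 3.16 V

Series total: ΣR = 1.67 + 3.56 + 78.2 = 83.43 kΩ.
Voltage divider: V = V_s · (78.20 / 83.43) = 3.37 × 0.9373 = 3.159 V.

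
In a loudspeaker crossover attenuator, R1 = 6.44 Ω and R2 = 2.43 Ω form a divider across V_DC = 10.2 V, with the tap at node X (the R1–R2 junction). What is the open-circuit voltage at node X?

Open-circuit (no load on X): V_th = V_DC · R2/(R1 + R2) = 10.2 × 2.43/(6.440 + 2.43) = 2.794 V.

V_th ≈ 2.79 V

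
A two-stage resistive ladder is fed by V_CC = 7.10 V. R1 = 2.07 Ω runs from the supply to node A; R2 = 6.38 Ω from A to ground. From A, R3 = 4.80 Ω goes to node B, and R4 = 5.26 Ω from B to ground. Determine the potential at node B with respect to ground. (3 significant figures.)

V_B ≈ 2.43 V

Looking into the second stage from A: R3 + R4 = 10.06 Ω appears in parallel with R2.
R2 ‖ (R3+R4) = 3.904 Ω.
V_A = 7.10 × 3.904/(2.07 + 3.904) = 4.640 V.
V_B = V_A × 0.5229 = 2.426 V.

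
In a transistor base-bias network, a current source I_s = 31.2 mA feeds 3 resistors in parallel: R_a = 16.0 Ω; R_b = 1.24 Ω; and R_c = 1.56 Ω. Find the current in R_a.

Total conductance ΣG = 1/16.0 + 1/1.24 + 1/1.56 = 1.510 (units of 1/Ω).
By the current-divider rule, I = I_s · G_k/ΣG = 31.2 × 0.04139 = 1.291 mA.

I ≈ 1.29 mA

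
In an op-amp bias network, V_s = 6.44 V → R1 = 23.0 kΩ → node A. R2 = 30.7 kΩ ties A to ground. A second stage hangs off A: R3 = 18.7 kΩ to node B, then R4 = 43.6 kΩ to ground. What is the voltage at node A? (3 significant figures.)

The second stage (R3 + R4 = 62.30 kΩ) loads node A in parallel with R2.
R2 ‖ (R3+R4) = 20.57 kΩ.
First divider: V_A = V_s · 20.57/(23.0 + 20.57) = 3.040 V.

V_A ≈ 3.04 V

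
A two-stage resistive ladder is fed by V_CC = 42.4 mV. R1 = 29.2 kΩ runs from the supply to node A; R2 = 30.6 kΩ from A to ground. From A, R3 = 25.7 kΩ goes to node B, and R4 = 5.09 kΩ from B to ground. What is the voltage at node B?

Looking into the second stage from A: R3 + R4 = 30.79 kΩ appears in parallel with R2.
R2 ‖ (R3+R4) = 15.35 kΩ.
V_A = 42.4 × 15.35/(29.2 + 15.35) = 14.61 mV.
Then the unloaded second divider: V_B = V_A × R4/(R3+R4) = 14.61 × 0.1653 = 2.415 mV.

V_B ≈ 2.41 mV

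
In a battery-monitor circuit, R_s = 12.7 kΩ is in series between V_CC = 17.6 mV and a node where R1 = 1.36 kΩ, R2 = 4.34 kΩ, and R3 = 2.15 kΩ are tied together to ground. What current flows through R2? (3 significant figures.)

Equivalent of the parallel group: R_p = 0.6989 kΩ.
V_A = 17.6 × 0.6989/13.40 = 0.9180 mV.
I(R2) = V_A / R2 = 0.9180/4.34 = 0.2115 µA.
(Equivalently: I_total = 1.314 µA, then current-divider fraction G_k/ΣG = 0.1610.)

I ≈ 0.212 µA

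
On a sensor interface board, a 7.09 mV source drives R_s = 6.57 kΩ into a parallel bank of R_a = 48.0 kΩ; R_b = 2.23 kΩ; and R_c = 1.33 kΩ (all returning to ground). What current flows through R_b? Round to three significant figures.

I ≈ 0.352 µA

Parallel bank: R_p = 1/(1/48.0 + 1/2.23 + 1/1.33) = 0.8189 kΩ.
Node voltage V_A = V_supply · R_p/(R_s + R_p) = 7.09 × 0.1108 = 0.7858 mV.
Branch current I = V_A/R_b = 0.7858/2.23 = 0.3524 µA.
(Equivalently: I_total = 0.9595 µA, then current-divider fraction G_k/ΣG = 0.3672.)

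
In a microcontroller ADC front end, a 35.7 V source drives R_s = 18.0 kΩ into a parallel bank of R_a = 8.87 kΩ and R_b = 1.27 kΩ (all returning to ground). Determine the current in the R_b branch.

Equivalent of the parallel group: R_p = 1.111 kΩ.
V_A by voltage divider: V_A = 35.7 × 1.111/(18.0 + 1.111) = 2.075 V.
I(R_b) = V_A / R_b = 2.075/1.27 = 1.634 mA.

I ≈ 1.63 mA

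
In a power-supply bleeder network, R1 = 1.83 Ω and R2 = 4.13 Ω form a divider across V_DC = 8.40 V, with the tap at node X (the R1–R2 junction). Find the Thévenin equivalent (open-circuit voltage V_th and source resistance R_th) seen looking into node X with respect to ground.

V_th is the unloaded tap voltage: V_DC · R2/(R1+R2) = 8.40 × 0.6930 = 5.821 V.
Zeroing V_DC shorts the top of R1 to ground, so R_th = R1 ‖ R2 = 1.268 Ω.

V_th ≈ 5.82 V, R_th ≈ 1.27 Ω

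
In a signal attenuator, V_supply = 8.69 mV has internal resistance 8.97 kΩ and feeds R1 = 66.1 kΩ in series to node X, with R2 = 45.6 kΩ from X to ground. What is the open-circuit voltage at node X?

R1' = 8.97 + 66.1 = 75.07 kΩ (source resistance + R1).
Open-circuit (no load on X): V_th = V_supply · R2/(R1' + R2) = 8.69 × 45.6/(75.07 + 45.6) = 3.284 mV.

V_th ≈ 3.28 mV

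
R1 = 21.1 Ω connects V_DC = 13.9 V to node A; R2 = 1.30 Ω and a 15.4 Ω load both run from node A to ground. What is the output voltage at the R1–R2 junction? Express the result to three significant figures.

First combine the lower leg with the load: R2 ‖ R_L = 1.199 Ω.
Then V_out = V_DC · R2'/(R1 + R2') = 13.9 × 1.199/22.30 = 0.7473 V.
(Unloaded it would be 0.807 V; the load pulls it down.)

V_out ≈ 0.747 V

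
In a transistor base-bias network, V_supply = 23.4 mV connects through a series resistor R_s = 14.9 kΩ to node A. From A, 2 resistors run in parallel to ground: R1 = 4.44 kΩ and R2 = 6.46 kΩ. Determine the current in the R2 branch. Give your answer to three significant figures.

Equivalent of the parallel group: R_p = 2.631 kΩ.
V_A = 23.4 × 2.631/17.53 = 3.512 mV.
I(R2) = V_A / R2 = 3.512/6.46 = 0.5437 µA.
(Check via current divider: I_total = 1.335 µA; share G_k/ΣG = 0.4073 → same result.)

I ≈ 0.544 µA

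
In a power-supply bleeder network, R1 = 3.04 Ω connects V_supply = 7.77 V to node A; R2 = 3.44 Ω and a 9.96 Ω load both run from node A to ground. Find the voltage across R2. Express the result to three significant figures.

V_out ≈ 3.55 V

First combine the lower leg with the load: R2 ‖ R_L = 2.557 Ω.
Voltage divider with the loaded lower leg: V_out = 7.77 × 2.557/(3.04 + 2.557) = 7.77 × 0.4568 = 3.550 V.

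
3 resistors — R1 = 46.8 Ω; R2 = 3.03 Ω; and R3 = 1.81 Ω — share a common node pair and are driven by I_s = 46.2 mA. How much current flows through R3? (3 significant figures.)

Conductances: ΣG = 1/46.8 + 1/3.03 + 1/1.81 = 0.9039 (1/Ω).
R3 takes the fraction G_k/ΣG = 0.5525/0.9039 = 0.6112, so I = 46.2 × 0.6112 = 28.24 mA.

I ≈ 28.2 mA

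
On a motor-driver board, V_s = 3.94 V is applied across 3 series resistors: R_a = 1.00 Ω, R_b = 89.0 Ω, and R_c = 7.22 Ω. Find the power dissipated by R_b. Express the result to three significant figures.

P ≈ 0.146 W

ΣR = 97.22 Ω → I = 3.94/97.22 = 0.04053 A.
P(R_b) = I²·R_b = (0.04053)² × 89.0 = 0.1462 W.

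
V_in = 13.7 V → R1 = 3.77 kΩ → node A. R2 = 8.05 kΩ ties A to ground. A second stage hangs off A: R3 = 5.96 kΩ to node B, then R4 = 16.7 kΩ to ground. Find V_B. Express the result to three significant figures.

V_B ≈ 6.18 V

The second stage (R3 + R4 = 22.66 kΩ) loads node A in parallel with R2.
R2 ‖ (R3+R4) = 5.940 kΩ.
V_A = 13.7 × 5.940/(3.77 + 5.940) = 8.381 V.
Then the unloaded second divider: V_B = V_A × R4/(R3+R4) = 8.381 × 0.7370 = 6.176 V.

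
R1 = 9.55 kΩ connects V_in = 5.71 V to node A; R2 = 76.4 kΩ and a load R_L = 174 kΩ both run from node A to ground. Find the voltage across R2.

V_out ≈ 4.84 V

First combine the lower leg with the load: R2 ‖ R_L = 53.09 kΩ.
Then V_out = V_in · R2'/(R1 + R2') = 5.71 × 53.09/62.64 = 4.839 V.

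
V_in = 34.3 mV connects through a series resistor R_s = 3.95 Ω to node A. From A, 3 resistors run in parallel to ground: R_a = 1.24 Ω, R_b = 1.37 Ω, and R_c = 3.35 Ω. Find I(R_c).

Combine the parallel branches: R_p = (1/1.24 + 1/1.37 + 1/3.35)⁻¹ = 0.5450 Ω.
V_A by voltage divider: V_A = 34.3 × 0.5450/(3.95 + 0.5450) = 4.159 mV.
I(R_c) = V_A / R_c = 4.159/3.35 = 1.241 mA.

I ≈ 1.24 mA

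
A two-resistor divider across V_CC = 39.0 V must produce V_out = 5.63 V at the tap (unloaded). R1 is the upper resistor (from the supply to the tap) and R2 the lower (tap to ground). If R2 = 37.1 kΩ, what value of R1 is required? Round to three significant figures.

R1 ≈ 220 kΩ

Required fraction k = V_out/V_CC = 0.1444.
R1 = R2·(1/k − 1) = 37.1 × 5.927 = 219.9 kΩ.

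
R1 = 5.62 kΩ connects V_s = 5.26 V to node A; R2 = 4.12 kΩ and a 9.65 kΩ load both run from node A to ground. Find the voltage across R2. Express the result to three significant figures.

The load sits in parallel with R2, giving an effective lower resistance R2' = R2·R_L/(R2+R_L) = 2.887 kΩ.
Now apply the divider: V_out = 5.26 × 0.3394 = 1.785 V.

V_out ≈ 1.79 V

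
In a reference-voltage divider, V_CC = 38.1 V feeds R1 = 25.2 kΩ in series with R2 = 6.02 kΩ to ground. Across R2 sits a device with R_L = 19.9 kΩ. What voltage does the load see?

V_out ≈ 5.90 V

R2 ‖ R_L = (6.02 × 19.9)/(6.02 + 19.9) = 4.622 kΩ.
Now apply the divider: V_out = 38.1 × 0.1550 = 5.905 V.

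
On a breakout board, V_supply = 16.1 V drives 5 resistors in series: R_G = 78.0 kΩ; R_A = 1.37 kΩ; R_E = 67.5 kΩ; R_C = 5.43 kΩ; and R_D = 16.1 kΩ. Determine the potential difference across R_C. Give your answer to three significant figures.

V ≈ 0.519 V

Series total: ΣR = 78.0 + 1.37 + 67.5 + 5.43 + 16.1 = 168.4 kΩ.
By the voltage-divider rule, V = 16.1 × 5.430/168.4 = 0.5191 V.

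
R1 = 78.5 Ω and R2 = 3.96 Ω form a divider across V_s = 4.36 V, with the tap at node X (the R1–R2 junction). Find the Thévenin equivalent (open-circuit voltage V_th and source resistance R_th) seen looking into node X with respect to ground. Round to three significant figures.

V_th ≈ 0.209 V, R_th ≈ 3.77 Ω

V_th is the unloaded tap voltage: V_s · R2/(R1+R2) = 4.36 × 0.04802 = 0.2094 V.
Zeroing V_s shorts the top of R1 to ground, so R_th = R1 ‖ R2 = 3.770 Ω.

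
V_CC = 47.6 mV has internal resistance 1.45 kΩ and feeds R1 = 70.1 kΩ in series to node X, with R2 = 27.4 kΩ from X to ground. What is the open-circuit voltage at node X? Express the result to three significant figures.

V_th ≈ 13.2 mV

R1' = 1.45 + 70.1 = 71.55 kΩ (source resistance + R1).
Open-circuit (no load on X): V_th = V_CC · R2/(R1' + R2) = 47.6 × 27.4/(71.55 + 27.4) = 13.18 mV.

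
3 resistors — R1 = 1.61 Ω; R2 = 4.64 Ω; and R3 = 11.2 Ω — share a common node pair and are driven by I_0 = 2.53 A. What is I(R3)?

ΣG = 1/1.61 + 1/4.64 + 1/11.2 = 0.9259.
By the current-divider rule, I = I_0 · G_k/ΣG = 2.53 × 0.09643 = 0.2440 A.

I ≈ 0.244 A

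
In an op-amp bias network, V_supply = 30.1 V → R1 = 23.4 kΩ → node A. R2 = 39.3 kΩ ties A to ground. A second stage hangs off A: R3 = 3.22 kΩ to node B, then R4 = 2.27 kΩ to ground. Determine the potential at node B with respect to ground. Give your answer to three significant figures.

Looking into the second stage from A: R3 + R4 = 5.490 kΩ appears in parallel with R2.
Effective lower resistance at A: R2 ‖ 5.490 = 4.817 kΩ.
So V_A = 30.1 × 0.1707 = 5.139 V.
Then the unloaded second divider: V_B = V_A × R4/(R3+R4) = 5.139 × 0.4135 = 2.125 V.

V_B ≈ 2.12 V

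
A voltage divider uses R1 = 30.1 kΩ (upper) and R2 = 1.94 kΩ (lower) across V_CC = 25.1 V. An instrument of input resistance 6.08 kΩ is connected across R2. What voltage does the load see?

The load sits in parallel with R2, giving an effective lower resistance R2' = R2·R_L/(R2+R_L) = 1.471 kΩ.
Voltage divider with the loaded lower leg: V_out = 25.1 × 1.471/(30.1 + 1.471) = 25.1 × 0.04659 = 1.169 V.

V_out ≈ 1.17 V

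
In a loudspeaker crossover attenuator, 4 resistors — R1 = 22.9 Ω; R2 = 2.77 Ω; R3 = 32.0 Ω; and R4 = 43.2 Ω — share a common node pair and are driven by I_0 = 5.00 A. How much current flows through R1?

ΣG = 1/22.9 + 1/2.77 + 1/32.0 + 1/43.2 = 0.4591.
Current divider: I(R1) = I_0 · G_k/ΣG = 5.00 × (0.04367/0.4591) = 5.00 × 0.09512 = 0.4756 A.

I ≈ 0.476 A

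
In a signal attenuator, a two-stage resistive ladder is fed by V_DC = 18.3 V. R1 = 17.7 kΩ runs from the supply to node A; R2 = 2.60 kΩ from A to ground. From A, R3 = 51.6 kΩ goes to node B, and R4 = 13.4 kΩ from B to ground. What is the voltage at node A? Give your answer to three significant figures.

V_A ≈ 2.26 V

Looking into the second stage from A: R3 + R4 = 65.00 kΩ appears in parallel with R2.
Effective lower resistance at A: R2 ‖ 65.00 = 2.500 kΩ.
First divider: V_A = V_DC · 2.500/(17.7 + 2.500) = 2.265 V.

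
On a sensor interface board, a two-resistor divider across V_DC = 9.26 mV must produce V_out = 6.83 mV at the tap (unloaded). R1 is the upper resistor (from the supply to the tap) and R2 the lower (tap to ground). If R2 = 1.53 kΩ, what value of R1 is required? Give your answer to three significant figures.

R1 ≈ 0.544 kΩ

The divider ratio is R2/(R1+R2) = 6.83/9.26 = 0.7376.
So R1 = R2 · (V_DC/V_out − 1) = 1.53 × (9.26/6.83 − 1) = 1.53 × 0.3558 = 0.5443 kΩ.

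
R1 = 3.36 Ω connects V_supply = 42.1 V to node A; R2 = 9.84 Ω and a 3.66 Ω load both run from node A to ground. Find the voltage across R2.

The load sits in parallel with R2, giving an effective lower resistance R2' = R2·R_L/(R2+R_L) = 2.668 Ω.
Voltage divider with the loaded lower leg: V_out = 42.1 × 2.668/(3.36 + 2.668) = 42.1 × 0.4426 = 18.63 V.

V_out ≈ 18.6 V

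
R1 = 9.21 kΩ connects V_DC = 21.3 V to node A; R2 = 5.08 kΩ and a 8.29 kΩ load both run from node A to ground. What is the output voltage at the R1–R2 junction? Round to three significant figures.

The load sits in parallel with R2, giving an effective lower resistance R2' = R2·R_L/(R2+R_L) = 3.150 kΩ.
Voltage divider with the loaded lower leg: V_out = 21.3 × 3.150/(9.21 + 3.150) = 21.3 × 0.2548 = 5.428 V.
(Unloaded it would be 7.57 V; the load pulls it down.)

V_out ≈ 5.43 V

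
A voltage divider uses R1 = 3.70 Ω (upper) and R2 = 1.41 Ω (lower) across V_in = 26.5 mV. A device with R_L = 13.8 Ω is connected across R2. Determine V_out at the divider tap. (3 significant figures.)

First combine the lower leg with the load: R2 ‖ R_L = 1.279 Ω.
Now apply the divider: V_out = 26.5 × 0.2569 = 6.808 mV.
(Unloaded it would be 7.31 mV; the load pulls it down.)

V_out ≈ 6.81 mV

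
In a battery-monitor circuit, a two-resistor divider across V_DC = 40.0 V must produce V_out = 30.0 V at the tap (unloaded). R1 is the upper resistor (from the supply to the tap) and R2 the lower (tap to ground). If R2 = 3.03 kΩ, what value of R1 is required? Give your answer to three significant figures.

R1 ≈ 1.01 kΩ

V_out/V_DC = R2/(R1+R2) = 0.7500.
Rearranging, R1 = R2·(1−k)/k = 3.03 × 0.3333 = 1.010 kΩ.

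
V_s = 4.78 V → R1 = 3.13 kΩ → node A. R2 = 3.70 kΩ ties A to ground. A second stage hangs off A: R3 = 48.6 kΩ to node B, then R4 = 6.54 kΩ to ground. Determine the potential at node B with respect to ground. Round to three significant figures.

V_B ≈ 0.298 V

Node A sees R2 in parallel with the series input of stage 2, R3 + R4 = 55.14 kΩ.
Effective lower resistance at A: R2 ‖ 55.14 = 3.467 kΩ.
So V_A = 4.78 × 0.5256 = 2.512 V.
V_B = V_A × 0.1186 = 0.2980 V.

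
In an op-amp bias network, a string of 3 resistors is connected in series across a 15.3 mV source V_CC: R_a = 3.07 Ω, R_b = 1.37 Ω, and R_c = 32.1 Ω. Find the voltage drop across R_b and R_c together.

V ≈ 14.0 mV

Series total: ΣR = 3.07 + 1.37 + 32.1 = 36.54 Ω.
R_{R_b..R_c} = 1.37 + 32.1 = 33.47 Ω.
Voltage divider: V = V_CC · (33.47 / 36.54) = 15.3 × 0.9160 = 14.01 mV.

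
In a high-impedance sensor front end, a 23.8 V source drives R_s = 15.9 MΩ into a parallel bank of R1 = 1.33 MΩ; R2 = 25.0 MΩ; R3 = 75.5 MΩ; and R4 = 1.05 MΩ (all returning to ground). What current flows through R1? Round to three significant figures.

I ≈ 0.618 µA

Combine the parallel branches: R_p = (1/1.33 + 1/25.0 + 1/75.5 + 1/1.05)⁻¹ = 0.5690 MΩ.
V_A by voltage divider: V_A = 23.8 × 0.5690/(15.9 + 0.5690) = 0.8223 V.
Branch current I = V_A/R1 = 0.8223/1.33 = 0.6182 µA.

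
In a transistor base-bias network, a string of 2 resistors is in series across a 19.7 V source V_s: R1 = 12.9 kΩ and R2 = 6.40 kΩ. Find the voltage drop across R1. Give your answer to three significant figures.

V ≈ 13.2 V

Total series resistance ΣR = 12.9 + 6.40 = 19.30 kΩ.
By the voltage-divider rule, V = 19.7 × 12.90/19.30 = 13.17 V.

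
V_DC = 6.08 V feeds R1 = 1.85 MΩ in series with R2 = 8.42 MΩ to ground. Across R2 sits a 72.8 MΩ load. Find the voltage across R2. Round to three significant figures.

First combine the lower leg with the load: R2 ‖ R_L = 7.547 MΩ.
Now apply the divider: V_out = 6.08 × 0.8031 = 4.883 V.
(Unloaded it would be 4.98 V; the load pulls it down.)

V_out ≈ 4.88 V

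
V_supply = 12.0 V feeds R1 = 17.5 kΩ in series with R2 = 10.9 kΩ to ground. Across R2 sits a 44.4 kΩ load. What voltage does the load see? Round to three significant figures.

First combine the lower leg with the load: R2 ‖ R_L = 8.752 kΩ.
Then V_out = V_supply · R2'/(R1 + R2') = 12.0 × 8.752/26.25 = 4.000 V.

V_out ≈ 4.00 V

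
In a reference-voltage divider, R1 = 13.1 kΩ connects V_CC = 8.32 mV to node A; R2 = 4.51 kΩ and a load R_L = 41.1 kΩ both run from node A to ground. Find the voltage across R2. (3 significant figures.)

The load sits in parallel with R2, giving an effective lower resistance R2' = R2·R_L/(R2+R_L) = 4.064 kΩ.
Now apply the divider: V_out = 8.32 × 0.2368 = 1.970 mV.
(Unloaded it would be 2.13 mV; the load pulls it down.)

V_out ≈ 1.97 mV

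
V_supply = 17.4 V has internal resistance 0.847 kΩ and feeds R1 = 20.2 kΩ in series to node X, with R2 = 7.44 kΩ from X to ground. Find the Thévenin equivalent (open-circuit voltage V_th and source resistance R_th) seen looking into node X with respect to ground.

R1' = 0.847 + 20.2 = 21.05 kΩ (source resistance + R1).
With X open, the divider is unloaded: V_th = 17.4 × 7.44/28.49 = 4.544 V.
Looking into X with the source shorted: R_th = R1'·R2/(R1'+R2) = 21.05 × 7.44/28.49 = 5.497 kΩ.

V_th ≈ 4.54 V, R_th ≈ 5.50 kΩ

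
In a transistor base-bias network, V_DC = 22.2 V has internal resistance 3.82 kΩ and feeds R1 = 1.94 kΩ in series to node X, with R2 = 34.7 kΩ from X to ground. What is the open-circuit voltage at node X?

V_th ≈ 19.0 V

R1' = 3.82 + 1.94 = 5.760 kΩ (source resistance + R1).
With X open, the divider is unloaded: V_th = 22.2 × 34.7/40.46 = 19.04 V.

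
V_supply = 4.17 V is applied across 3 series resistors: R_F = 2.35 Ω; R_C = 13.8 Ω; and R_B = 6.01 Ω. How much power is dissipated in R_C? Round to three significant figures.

P ≈ 0.489 W

The common current is I = 4.17/22.16 = 0.1882 A.
P = I²R = 0.03541 × 13.8 = 0.4887 W.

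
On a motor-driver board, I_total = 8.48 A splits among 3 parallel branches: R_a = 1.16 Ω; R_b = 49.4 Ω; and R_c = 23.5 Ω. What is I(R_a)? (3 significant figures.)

Total conductance ΣG = 1/1.16 + 1/49.4 + 1/23.5 = 0.9249 (units of 1/Ω).
R_a takes the fraction G_k/ΣG = 0.8621/0.9249 = 0.9321, so I = 8.48 × 0.9321 = 7.904 A.

I ≈ 7.90 A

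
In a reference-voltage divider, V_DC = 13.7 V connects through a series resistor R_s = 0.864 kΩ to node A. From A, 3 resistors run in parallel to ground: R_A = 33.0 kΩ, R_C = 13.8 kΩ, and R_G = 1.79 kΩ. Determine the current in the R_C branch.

I ≈ 0.632 mA

Parallel bank: R_p = 1/(1/33.0 + 1/13.8 + 1/1.79) = 1.512 kΩ.
V_A by voltage divider: V_A = 13.7 × 1.512/(0.864 + 1.512) = 8.718 V.
Branch current I = V_A/R_C = 8.718/13.8 = 0.6317 mA.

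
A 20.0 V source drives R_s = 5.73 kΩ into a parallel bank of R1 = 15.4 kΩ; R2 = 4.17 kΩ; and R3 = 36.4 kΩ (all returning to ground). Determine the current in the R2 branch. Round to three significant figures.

I ≈ 1.65 mA

Parallel bank: R_p = 1/(1/15.4 + 1/4.17 + 1/36.4) = 3.010 kΩ.
V_A by voltage divider: V_A = 20.0 × 3.010/(5.73 + 3.010) = 6.888 V.
Branch current I = V_A/R2 = 6.888/4.17 = 1.652 mA.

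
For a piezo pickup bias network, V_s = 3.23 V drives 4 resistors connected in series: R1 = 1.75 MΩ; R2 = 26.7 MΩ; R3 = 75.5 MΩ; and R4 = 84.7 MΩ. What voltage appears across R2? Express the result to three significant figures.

Series total: ΣR = 1.75 + 26.7 + 75.5 + 84.7 = 188.7 MΩ.
Voltage divider: V = V_s · (26.70 / 188.7) = 3.23 × 0.1415 = 0.4571 V.

V ≈ 0.457 V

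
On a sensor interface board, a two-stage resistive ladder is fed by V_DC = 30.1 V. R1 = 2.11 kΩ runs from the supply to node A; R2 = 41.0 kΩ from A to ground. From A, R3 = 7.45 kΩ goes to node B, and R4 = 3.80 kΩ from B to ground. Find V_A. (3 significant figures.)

Looking into the second stage from A: R3 + R4 = 11.25 kΩ appears in parallel with R2.
R2 ‖ (R3+R4) = 8.828 kΩ.
First divider: V_A = V_DC · 8.828/(2.11 + 8.828) = 24.29 V.

V_A ≈ 24.3 V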